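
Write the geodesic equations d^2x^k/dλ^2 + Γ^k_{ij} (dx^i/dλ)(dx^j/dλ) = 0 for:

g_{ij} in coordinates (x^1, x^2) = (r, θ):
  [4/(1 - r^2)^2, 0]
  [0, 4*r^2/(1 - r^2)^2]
Geodesic equation: d^2x^k/dλ^2 + Γ^k_{ij} (dx^i/dλ)(dx^j/dλ) = 0.
Non-zero Christoffel symbols:
Γ^r_{r r} = 2*r/(1 - r^2)
Γ^r_{θ θ} = (r^3 + r)/(r^2 - 1)
Γ^θ_{r θ} = (-r^2 - 1)/(r^3 - r)
Substituting (the symmetric pair Γ^k_{ij}, Γ^k_{ji} combines into a factor 2):
d^2r/dλ^2 + (2*r/(1 - r^2)) (dr/dλ)^2 + ((r^3 + r)/(r^2 - 1)) (dθ/dλ)^2 = 0
d^2θ/dλ^2 + ((-2*r^2 - 2)/(r^3 - r)) (dr/dλ)(dθ/dλ) = 0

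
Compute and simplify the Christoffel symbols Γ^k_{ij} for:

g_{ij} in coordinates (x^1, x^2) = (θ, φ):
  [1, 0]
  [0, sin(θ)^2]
Using Γ^k_{ij} = (1/2) g^{km} (∂_i g_{mj} + ∂_j g_{mi} - ∂_m g_{ij}); the metric is diagonal, so only the m = k term contributes.
Non-zero symbols (using the symmetry Γ^k_{ij} = Γ^k_{ji}):
Γ^θ_{φ φ} = (1/2) g^{θθ} (∂_φ g_{θφ} + ∂_φ g_{θφ} - ∂_θ g_{φφ}) = (1/2)(1)((0) + (0) - (sin(2*θ))) = -sin(2*θ)/2
Γ^φ_{θ φ} = (1/2) g^{φφ} (∂_θ g_{φφ} + ∂_φ g_{φθ} - ∂_φ g_{θφ}) = (1/2)(1/sin(θ)^2)((sin(2*θ)) + (0) - (0)) = 1/tan(θ)
All other Christoffel symbols are zero.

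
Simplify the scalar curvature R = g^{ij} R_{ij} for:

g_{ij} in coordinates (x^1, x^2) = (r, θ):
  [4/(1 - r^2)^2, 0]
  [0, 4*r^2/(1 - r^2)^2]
Non-zero Christoffel symbols (Γ^k_{ij} = Γ^k_{ji}):
Γ^r_{r r} = 2*r/(1 - r^2)
Γ^r_{θ θ} = (r^3 + r)/(r^2 - 1)
Γ^θ_{r θ} = (-r^2 - 1)/(r^3 - r)
Ricci tensor (R_{ij} = R^k_{ikj}): R_{rr} = -4/(r^2 - 1)^2, R_{rθ} = 0, R_{θθ} = -4*r^2/(r^2 - 1)^2
Inverse metric: g^{rr} = (1 - r^2)^2/4, g^{θθ} = (1 - r^2)^2/(4*r^2)
R = g^{ij} R_{ij} = ((1 - r^2)^2/4)(-4/(r^2 - 1)^2) + ((1 - r^2)^2/(4*r^2))(-4*r^2/(r^2 - 1)^2) = -2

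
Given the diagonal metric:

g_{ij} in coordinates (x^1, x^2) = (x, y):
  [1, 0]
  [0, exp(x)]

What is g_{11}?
With x^1 = x, x^2 = y, g_{11} = g_{xx} is the row-1, column-1 entry of the matrix.
g_{11} = 1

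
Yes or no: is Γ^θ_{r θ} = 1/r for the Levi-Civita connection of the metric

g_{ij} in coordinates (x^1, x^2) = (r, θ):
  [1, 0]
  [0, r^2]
Γ^θ_{r θ} = (1/2) g^{θθ} (∂_r g_{θθ} + ∂_θ g_{θr} - ∂_θ g_{rθ}) = (1/2)(1/r^2)((2*r) + (0) - (0)) = 1/r
This equals the proposed value 1/r.
Yes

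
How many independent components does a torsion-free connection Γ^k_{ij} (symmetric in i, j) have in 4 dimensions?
Γ^k_{ij} has n choices for the upper index and n(n+1)/2 independent symmetric lower index pairs.
Total = 4 × 4×5/2 = 4 × 10 = 40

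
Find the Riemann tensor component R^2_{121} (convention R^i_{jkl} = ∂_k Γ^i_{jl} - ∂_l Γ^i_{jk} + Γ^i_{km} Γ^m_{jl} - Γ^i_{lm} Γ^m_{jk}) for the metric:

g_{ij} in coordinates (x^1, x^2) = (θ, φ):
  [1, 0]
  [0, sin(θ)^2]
Non-zero Christoffel symbols (Γ^k_{ij} = Γ^k_{ji}):
Γ^θ_{φ φ} = -sin(2*θ)/2
Γ^φ_{θ φ} = 1/tan(θ)
R^φ_{θ φ θ} = ∂_φ Γ^φ_{θ θ} - ∂_θ Γ^φ_{θ φ} + Γ^φ_{φ m} Γ^m_{θ θ} - Γ^φ_{θ m} Γ^m_{θ φ}
  = (0) - (-1/sin(θ)^2) + (0) - (1/tan(θ)^2) = 1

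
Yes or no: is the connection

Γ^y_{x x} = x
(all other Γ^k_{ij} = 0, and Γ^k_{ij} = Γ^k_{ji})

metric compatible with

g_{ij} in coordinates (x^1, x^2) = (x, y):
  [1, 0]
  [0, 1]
Using ∇_k g_{ij} = ∂_k g_{ij} - Γ^m_{ki} g_{mj} - Γ^m_{kj} g_{im}:
∇_x g_{xy} = (0) - (x) - (0) = -x ≠ 0
So the connection is not metric compatible (it is not the Levi-Civita connection).
No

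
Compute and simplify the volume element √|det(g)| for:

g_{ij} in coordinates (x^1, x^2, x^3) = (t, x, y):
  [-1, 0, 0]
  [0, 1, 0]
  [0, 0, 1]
det(g) = -1
√|det(g)| = 1
Volume element: dV = 1 dt dx dy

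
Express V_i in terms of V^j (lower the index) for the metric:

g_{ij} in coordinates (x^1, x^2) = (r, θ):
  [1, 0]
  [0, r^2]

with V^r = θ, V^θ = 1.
V_i = g_{ij} V^j:
V_r = (1)(θ) + (0)(1) = θ
V_θ = (0)(θ) + (r^2)(1) = r^2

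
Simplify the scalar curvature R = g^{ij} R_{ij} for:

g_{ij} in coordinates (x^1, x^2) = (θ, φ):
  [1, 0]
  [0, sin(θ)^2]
Non-zero Christoffel symbols (Γ^k_{ij} = Γ^k_{ji}):
Γ^θ_{φ φ} = -sin(2*θ)/2
Γ^φ_{θ φ} = 1/tan(θ)
Ricci tensor (R_{ij} = R^k_{ikj}): R_{θθ} = 1, R_{θφ} = 0, R_{φφ} = sin(θ)^2
Inverse metric: g^{θθ} = 1, g^{φφ} = 1/sin(θ)^2
R = g^{ij} R_{ij} = (1)(1) + (1/sin(θ)^2)(sin(θ)^2) = 2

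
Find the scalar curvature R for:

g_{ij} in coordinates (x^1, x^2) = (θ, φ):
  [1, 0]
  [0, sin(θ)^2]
Non-zero Christoffel symbols (Γ^k_{ij} = Γ^k_{ji}):
Γ^θ_{φ φ} = -sin(2*θ)/2
Γ^φ_{θ φ} = 1/tan(θ)
Ricci tensor (R_{ij} = R^k_{ikj}): R_{θθ} = 1, R_{θφ} = 0, R_{φφ} = sin(θ)^2
Inverse metric: g^{θθ} = 1, g^{φφ} = 1/sin(θ)^2
R = g^{ij} R_{ij} = (1)(1) + (1/sin(θ)^2)(sin(θ)^2) = 2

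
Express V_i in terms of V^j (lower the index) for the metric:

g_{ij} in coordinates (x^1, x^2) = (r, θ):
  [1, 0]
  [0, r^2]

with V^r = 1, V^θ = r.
V_i = g_{ij} V^j:
V_r = (1)(1) + (0)(r) = 1
V_θ = (0)(1) + (r^2)(r) = r^3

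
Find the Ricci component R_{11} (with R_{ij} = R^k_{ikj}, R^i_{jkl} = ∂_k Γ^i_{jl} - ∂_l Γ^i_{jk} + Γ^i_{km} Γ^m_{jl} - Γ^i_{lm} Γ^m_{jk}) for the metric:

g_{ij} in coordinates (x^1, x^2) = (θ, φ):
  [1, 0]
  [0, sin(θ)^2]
Non-zero Christoffel symbols (Γ^k_{ij} = Γ^k_{ji}):
Γ^θ_{φ φ} = -sin(2*θ)/2
Γ^φ_{θ φ} = 1/tan(θ)
R^θ_{θ θ θ} = 0 (a repeated index in an antisymmetric pair)
R^φ_{θ φ θ} = ∂_φ Γ^φ_{θ θ} - ∂_θ Γ^φ_{θ φ} + Γ^φ_{φ m} Γ^m_{θ θ} - Γ^φ_{θ m} Γ^m_{θ φ}
  = (0) - (-1/sin(θ)^2) + (0) - (1/tan(θ)^2) = 1
R_{θθ} = R^θ_{θ θ θ} + R^φ_{θ φ θ} = (0) + (1) = 1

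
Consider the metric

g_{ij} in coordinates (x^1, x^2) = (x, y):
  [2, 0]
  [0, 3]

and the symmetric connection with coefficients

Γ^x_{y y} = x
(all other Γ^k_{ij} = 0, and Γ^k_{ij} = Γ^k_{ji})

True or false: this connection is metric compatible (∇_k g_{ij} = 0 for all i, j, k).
Using ∇_k g_{ij} = ∂_k g_{ij} - Γ^m_{ki} g_{mj} - Γ^m_{kj} g_{im}:
∇_y g_{xy} = (0) - (0) - (2*x) = -2*x ≠ 0
So the connection is not metric compatible (it is not the Levi-Civita connection).
False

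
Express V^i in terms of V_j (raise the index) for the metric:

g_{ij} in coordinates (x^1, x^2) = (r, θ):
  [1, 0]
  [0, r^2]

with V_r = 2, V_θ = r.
Inverse metric (diagonal): g^{rr} = 1, g^{θθ} = 1/r^2
V^i = g^{ij} V_j:
V^r = (1)(2) + (0)(r) = 2
V^θ = (0)(2) + (1/r^2)(r) = 1/r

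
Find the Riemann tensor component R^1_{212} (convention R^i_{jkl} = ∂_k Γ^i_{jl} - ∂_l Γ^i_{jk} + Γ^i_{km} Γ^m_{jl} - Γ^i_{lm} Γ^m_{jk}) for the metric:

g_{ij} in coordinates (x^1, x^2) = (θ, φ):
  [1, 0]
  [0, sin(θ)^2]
Non-zero Christoffel symbols (Γ^k_{ij} = Γ^k_{ji}):
Γ^θ_{φ φ} = -sin(2*θ)/2
Γ^φ_{θ φ} = 1/tan(θ)
R^θ_{φ θ φ} = ∂_θ Γ^θ_{φ φ} - ∂_φ Γ^θ_{φ θ} + Γ^θ_{θ m} Γ^m_{φ φ} - Γ^θ_{φ m} Γ^m_{φ θ}
  = (-cos(2*θ)) - (0) + (0) - (-cos(θ)^2) = sin(θ)^2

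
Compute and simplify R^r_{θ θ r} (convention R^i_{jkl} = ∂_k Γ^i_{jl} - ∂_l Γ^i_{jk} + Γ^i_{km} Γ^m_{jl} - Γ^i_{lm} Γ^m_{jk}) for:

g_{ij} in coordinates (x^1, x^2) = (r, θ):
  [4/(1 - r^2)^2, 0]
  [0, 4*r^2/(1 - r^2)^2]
Non-zero Christoffel symbols (Γ^k_{ij} = Γ^k_{ji}):
Γ^r_{r r} = 2*r/(1 - r^2)
Γ^r_{θ θ} = (r^3 + r)/(r^2 - 1)
Γ^θ_{r θ} = (-r^2 - 1)/(r^3 - r)
R^r_{θ θ r} = ∂_θ Γ^r_{θ r} - ∂_r Γ^r_{θ θ} + Γ^r_{θ m} Γ^m_{θ r} - Γ^r_{r m} Γ^m_{θ θ}
  = (0) - ((r^4 - 4*r^2 - 1)/(r^2 - 1)^2) + (-(r^2 + 1)^2/(r^2 - 1)^2) - (-2*r^2*(r^2 + 1)/(r^2 - 1)^2) = 4*r^2/(r^2 - 1)^2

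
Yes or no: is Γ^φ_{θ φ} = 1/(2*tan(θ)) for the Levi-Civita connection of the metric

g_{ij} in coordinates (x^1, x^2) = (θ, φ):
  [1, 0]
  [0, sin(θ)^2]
Γ^φ_{θ φ} = (1/2) g^{φφ} (∂_θ g_{φφ} + ∂_φ g_{φθ} - ∂_φ g_{θφ}) = (1/2)(1/sin(θ)^2)((sin(2*θ)) + (0) - (0)) = 1/tan(θ)
This differs from the proposed value 1/(2*tan(θ)).
No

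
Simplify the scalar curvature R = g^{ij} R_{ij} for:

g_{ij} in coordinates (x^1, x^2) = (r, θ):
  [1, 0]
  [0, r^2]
Non-zero Christoffel symbols (Γ^k_{ij} = Γ^k_{ji}):
Γ^r_{θ θ} = -r
Γ^θ_{r θ} = 1/r
Ricci tensor (R_{ij} = R^k_{ikj}): R_{rr} = 0, R_{rθ} = 0, R_{θθ} = 0
Inverse metric: g^{rr} = 1, g^{θθ} = 1/r^2
R = g^{ij} R_{ij} = (1)(0) + (1/r^2)(0) = 0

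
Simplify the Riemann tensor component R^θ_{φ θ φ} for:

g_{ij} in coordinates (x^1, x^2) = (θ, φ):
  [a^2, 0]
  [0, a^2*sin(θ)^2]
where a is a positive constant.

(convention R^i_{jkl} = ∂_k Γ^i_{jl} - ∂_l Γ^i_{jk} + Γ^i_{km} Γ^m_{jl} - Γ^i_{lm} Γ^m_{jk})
Non-zero Christoffel symbols (Γ^k_{ij} = Γ^k_{ji}):
Γ^θ_{φ φ} = -sin(2*θ)/2
Γ^φ_{θ φ} = 1/tan(θ)
R^θ_{φ θ φ} = ∂_θ Γ^θ_{φ φ} - ∂_φ Γ^θ_{φ θ} + Γ^θ_{θ m} Γ^m_{φ φ} - Γ^θ_{φ m} Γ^m_{φ θ}
  = (-cos(2*θ)) - (0) + (0) - (-cos(θ)^2) = sin(θ)^2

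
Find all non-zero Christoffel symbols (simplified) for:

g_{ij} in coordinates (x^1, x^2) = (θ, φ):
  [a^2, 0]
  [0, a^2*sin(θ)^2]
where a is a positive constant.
Using Γ^k_{ij} = (1/2) g^{km} (∂_i g_{mj} + ∂_j g_{mi} - ∂_m g_{ij}); the metric is diagonal, so only the m = k term contributes.
Non-zero symbols (using the symmetry Γ^k_{ij} = Γ^k_{ji}):
Γ^θ_{φ φ} = (1/2) g^{θθ} (∂_φ g_{θφ} + ∂_φ g_{θφ} - ∂_θ g_{φφ}) = (1/2)(1/a^2)((0) + (0) - (a^2*sin(2*θ))) = -sin(2*θ)/2
Γ^φ_{θ φ} = (1/2) g^{φφ} (∂_θ g_{φφ} + ∂_φ g_{φθ} - ∂_φ g_{θφ}) = (1/2)(1/(a^2*sin(θ)^2))((a^2*sin(2*θ)) + (0) - (0)) = 1/tan(θ)
All other Christoffel symbols are zero.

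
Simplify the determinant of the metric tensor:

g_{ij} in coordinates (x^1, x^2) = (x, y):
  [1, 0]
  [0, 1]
For a 2×2 metric: det(g) = g_{11}·g_{22} - g_{12}·g_{21}
= (1)·(1) - (0)·(0)
= 1 - 0
det(g) = 1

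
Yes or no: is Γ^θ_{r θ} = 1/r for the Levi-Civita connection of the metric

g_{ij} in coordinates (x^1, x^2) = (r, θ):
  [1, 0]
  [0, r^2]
Γ^θ_{r θ} = (1/2) g^{θθ} (∂_r g_{θθ} + ∂_θ g_{θr} - ∂_θ g_{rθ}) = (1/2)(1/r^2)((2*r) + (0) - (0)) = 1/r
This equals the proposed value 1/r.
Yes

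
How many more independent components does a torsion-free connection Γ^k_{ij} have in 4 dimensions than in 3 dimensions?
Independent components in n dimensions: n × n(n+1)/2 = n^2(n+1)/2.
4D: 4 × 10 = 40
3D: 3 × 6 = 18
Difference = 40 - 18 = 22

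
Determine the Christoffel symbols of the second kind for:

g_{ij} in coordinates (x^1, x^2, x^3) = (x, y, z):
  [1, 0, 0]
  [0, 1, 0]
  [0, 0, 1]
Using Γ^k_{ij} = (1/2) g^{km} (∂_i g_{mj} + ∂_j g_{mi} - ∂_m g_{ij}); the metric is diagonal, so only the m = k term contributes.
Every metric component is constant, so all ∂_m g_{ij} = 0 and every Christoffel symbol vanishes.
All Christoffel symbols are zero.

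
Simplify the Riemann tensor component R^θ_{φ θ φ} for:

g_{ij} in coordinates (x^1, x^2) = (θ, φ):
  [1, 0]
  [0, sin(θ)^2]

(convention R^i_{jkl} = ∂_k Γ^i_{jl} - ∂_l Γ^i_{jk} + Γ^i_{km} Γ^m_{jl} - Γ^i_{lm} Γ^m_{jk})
Non-zero Christoffel symbols (Γ^k_{ij} = Γ^k_{ji}):
Γ^θ_{φ φ} = -sin(2*θ)/2
Γ^φ_{θ φ} = 1/tan(θ)
R^θ_{φ θ φ} = ∂_θ Γ^θ_{φ φ} - ∂_φ Γ^θ_{φ θ} + Γ^θ_{θ m} Γ^m_{φ φ} - Γ^θ_{φ m} Γ^m_{φ θ}
  = (-cos(2*θ)) - (0) + (0) - (-cos(θ)^2) = sin(θ)^2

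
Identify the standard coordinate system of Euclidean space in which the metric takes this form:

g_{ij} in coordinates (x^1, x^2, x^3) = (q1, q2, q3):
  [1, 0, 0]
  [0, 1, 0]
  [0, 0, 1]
All components are constant and the metric is the identity, i.e. orthonormal rectilinear coordinates.
Cartesian (3D) coordinates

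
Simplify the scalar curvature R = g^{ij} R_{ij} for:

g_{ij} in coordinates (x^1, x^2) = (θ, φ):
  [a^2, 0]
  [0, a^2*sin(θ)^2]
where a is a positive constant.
Non-zero Christoffel symbols (Γ^k_{ij} = Γ^k_{ji}):
Γ^θ_{φ φ} = -sin(2*θ)/2
Γ^φ_{θ φ} = 1/tan(θ)
Ricci tensor (R_{ij} = R^k_{ikj}): R_{θθ} = 1, R_{θφ} = 0, R_{φφ} = sin(θ)^2
Inverse metric: g^{θθ} = 1/a^2, g^{φφ} = 1/(a^2*sin(θ)^2)
R = g^{ij} R_{ij} = (1/a^2)(1) + (1/(a^2*sin(θ)^2))(sin(θ)^2) = 2/a^2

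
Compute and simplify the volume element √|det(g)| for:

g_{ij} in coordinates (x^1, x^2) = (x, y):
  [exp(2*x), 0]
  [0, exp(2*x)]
det(g) = exp(4*x)
√|det(g)| = exp(2*x)
Volume element: dV = exp(2*x) dx dy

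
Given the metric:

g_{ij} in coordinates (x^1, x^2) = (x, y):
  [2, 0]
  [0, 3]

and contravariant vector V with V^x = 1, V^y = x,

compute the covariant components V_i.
V_i = g_{ij} V^j:
V_x = (2)(1) + (0)(x) = 2
V_y = (0)(1) + (3)(x) = 3*x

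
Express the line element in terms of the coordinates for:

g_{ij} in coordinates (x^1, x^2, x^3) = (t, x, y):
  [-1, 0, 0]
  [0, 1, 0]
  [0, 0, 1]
ds^2 = g_{ij} dx^i dx^j; only the non-zero components contribute.
ds^2 = -dt^2 + dx^2 + dy^2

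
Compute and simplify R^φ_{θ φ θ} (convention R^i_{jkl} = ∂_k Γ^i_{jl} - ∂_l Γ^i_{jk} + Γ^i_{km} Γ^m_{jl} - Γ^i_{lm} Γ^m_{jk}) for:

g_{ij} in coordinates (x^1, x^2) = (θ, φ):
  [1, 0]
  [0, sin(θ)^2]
Non-zero Christoffel symbols (Γ^k_{ij} = Γ^k_{ji}):
Γ^θ_{φ φ} = -sin(2*θ)/2
Γ^φ_{θ φ} = 1/tan(θ)
R^φ_{θ φ θ} = ∂_φ Γ^φ_{θ θ} - ∂_θ Γ^φ_{θ φ} + Γ^φ_{φ m} Γ^m_{θ θ} - Γ^φ_{θ m} Γ^m_{θ φ}
  = (0) - (-1/sin(θ)^2) + (0) - (1/tan(θ)^2) = 1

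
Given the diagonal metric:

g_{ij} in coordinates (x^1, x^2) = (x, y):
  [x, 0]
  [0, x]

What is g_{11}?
With x^1 = x, x^2 = y, g_{11} = g_{xx} is the row-1, column-1 entry of the matrix.
g_{11} = x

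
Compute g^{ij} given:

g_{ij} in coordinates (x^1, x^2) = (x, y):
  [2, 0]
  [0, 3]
The metric is diagonal, so g^{ij} is diagonal with entries 1/g_{ii}: diag(1/2, 1/3).
g^{ij}:
  [1/2, 0]
  [0, 1/3]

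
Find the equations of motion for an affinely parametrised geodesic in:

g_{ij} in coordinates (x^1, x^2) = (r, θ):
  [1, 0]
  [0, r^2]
Geodesic equation: d^2x^k/dλ^2 + Γ^k_{ij} (dx^i/dλ)(dx^j/dλ) = 0.
Non-zero Christoffel symbols:
Γ^r_{θ θ} = -r
Γ^θ_{r θ} = 1/r
Substituting (the symmetric pair Γ^k_{ij}, Γ^k_{ji} combines into a factor 2):
d^2r/dλ^2 - r (dθ/dλ)^2 = 0
d^2θ/dλ^2 + (2/r) (dr/dλ)(dθ/dλ) = 0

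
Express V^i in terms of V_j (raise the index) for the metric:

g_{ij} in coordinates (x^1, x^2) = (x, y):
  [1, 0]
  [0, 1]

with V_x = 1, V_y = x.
Inverse metric (diagonal): g^{xx} = 1, g^{yy} = 1
V^i = g^{ij} V_j:
V^x = (1)(1) + (0)(x) = 1
V^y = (0)(1) + (1)(x) = x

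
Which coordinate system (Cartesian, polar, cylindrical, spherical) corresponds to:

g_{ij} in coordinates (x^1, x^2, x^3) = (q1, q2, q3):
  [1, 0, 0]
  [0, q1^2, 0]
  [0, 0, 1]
The line element ds^2 = dq1^2 + q1^2 dq2^2 + dq3^2 is dr^2 + r^2 dθ^2 + dz^2 with q1 = r, q2 = θ, q3 = z.
cylindrical coordinates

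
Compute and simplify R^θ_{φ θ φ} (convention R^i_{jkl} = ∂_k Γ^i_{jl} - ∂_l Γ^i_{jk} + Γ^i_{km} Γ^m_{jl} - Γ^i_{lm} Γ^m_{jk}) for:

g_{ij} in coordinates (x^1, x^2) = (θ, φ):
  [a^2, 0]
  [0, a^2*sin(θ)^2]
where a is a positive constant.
Non-zero Christoffel symbols (Γ^k_{ij} = Γ^k_{ji}):
Γ^θ_{φ φ} = -sin(2*θ)/2
Γ^φ_{θ φ} = 1/tan(θ)
R^θ_{φ θ φ} = ∂_θ Γ^θ_{φ φ} - ∂_φ Γ^θ_{φ θ} + Γ^θ_{θ m} Γ^m_{φ φ} - Γ^θ_{φ m} Γ^m_{φ θ}
  = (-cos(2*θ)) - (0) + (0) - (-cos(θ)^2) = sin(θ)^2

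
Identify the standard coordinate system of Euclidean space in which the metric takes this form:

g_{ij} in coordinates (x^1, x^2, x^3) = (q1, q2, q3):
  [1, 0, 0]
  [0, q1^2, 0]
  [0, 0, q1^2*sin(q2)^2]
The line element ds^2 = dq1^2 + q1^2 dq2^2 + q1^2 sin(q2)^2 dq3^2 is dr^2 + r^2 dθ^2 + r^2 sin(θ)^2 dφ^2 with q1 = r, q2 = θ, q3 = φ.
spherical coordinates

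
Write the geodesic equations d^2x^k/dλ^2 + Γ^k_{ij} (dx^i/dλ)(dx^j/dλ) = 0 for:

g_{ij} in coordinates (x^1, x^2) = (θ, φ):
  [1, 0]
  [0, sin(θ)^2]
Geodesic equation: d^2x^k/dλ^2 + Γ^k_{ij} (dx^i/dλ)(dx^j/dλ) = 0.
Non-zero Christoffel symbols:
Γ^θ_{φ φ} = -sin(2*θ)/2
Γ^φ_{θ φ} = 1/tan(θ)
Substituting (the symmetric pair Γ^k_{ij}, Γ^k_{ji} combines into a factor 2):
d^2θ/dλ^2 - (sin(2*θ)/2) (dφ/dλ)^2 = 0
d^2φ/dλ^2 + (2/tan(θ)) (dθ/dλ)(dφ/dλ) = 0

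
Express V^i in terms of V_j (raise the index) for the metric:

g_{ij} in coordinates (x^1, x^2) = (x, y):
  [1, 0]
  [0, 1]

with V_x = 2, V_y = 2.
Inverse metric (diagonal): g^{xx} = 1, g^{yy} = 1
V^i = g^{ij} V_j:
V^x = (1)(2) + (0)(2) = 2
V^y = (0)(2) + (1)(2) = 2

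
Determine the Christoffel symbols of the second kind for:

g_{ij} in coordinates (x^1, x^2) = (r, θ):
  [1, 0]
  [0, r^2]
Using Γ^k_{ij} = (1/2) g^{km} (∂_i g_{mj} + ∂_j g_{mi} - ∂_m g_{ij}); the metric is diagonal, so only the m = k term contributes.
Non-zero symbols (using the symmetry Γ^k_{ij} = Γ^k_{ji}):
Γ^r_{θ θ} = (1/2) g^{rr} (∂_θ g_{rθ} + ∂_θ g_{rθ} - ∂_r g_{θθ}) = (1/2)(1)((0) + (0) - (2*r)) = -r
Γ^θ_{r θ} = (1/2) g^{θθ} (∂_r g_{θθ} + ∂_θ g_{θr} - ∂_θ g_{rθ}) = (1/2)(1/r^2)((2*r) + (0) - (0)) = 1/r
All other Christoffel symbols are zero.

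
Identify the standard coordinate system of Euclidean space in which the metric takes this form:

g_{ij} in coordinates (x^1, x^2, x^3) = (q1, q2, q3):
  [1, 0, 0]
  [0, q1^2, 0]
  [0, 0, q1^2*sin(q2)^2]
The line element ds^2 = dq1^2 + q1^2 dq2^2 + q1^2 sin(q2)^2 dq3^2 is dr^2 + r^2 dθ^2 + r^2 sin(θ)^2 dφ^2 with q1 = r, q2 = θ, q3 = φ.
spherical coordinates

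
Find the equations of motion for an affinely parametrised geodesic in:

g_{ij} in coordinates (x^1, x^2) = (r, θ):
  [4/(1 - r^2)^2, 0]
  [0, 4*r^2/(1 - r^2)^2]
Geodesic equation: d^2x^k/dλ^2 + Γ^k_{ij} (dx^i/dλ)(dx^j/dλ) = 0.
Non-zero Christoffel symbols:
Γ^r_{r r} = 2*r/(1 - r^2)
Γ^r_{θ θ} = (r^3 + r)/(r^2 - 1)
Γ^θ_{r θ} = (-r^2 - 1)/(r^3 - r)
Substituting (the symmetric pair Γ^k_{ij}, Γ^k_{ji} combines into a factor 2):
d^2r/dλ^2 + (2*r/(1 - r^2)) (dr/dλ)^2 + ((r^3 + r)/(r^2 - 1)) (dθ/dλ)^2 = 0
d^2θ/dλ^2 + ((-2*r^2 - 2)/(r^3 - r)) (dr/dλ)(dθ/dλ) = 0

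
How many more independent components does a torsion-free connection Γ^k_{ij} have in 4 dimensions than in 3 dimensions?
Independent components in n dimensions: n × n(n+1)/2 = n^2(n+1)/2.
4D: 4 × 10 = 40
3D: 3 × 6 = 18
Difference = 40 - 18 = 22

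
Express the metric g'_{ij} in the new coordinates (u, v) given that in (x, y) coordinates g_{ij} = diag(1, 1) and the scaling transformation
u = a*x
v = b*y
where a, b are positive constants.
Invert the transformation: x = u/a, y = v/b
g'_{ij} = (∂x^k/∂x'^i)(∂x^l/∂x'^j) g_{kl}; with g_{kl} = δ_{kl} this is Σ_k (∂x^k/∂x'^i)(∂x^k/∂x'^j).
Jacobian: ∂x/∂u = 1/a, ∂x/∂v = 0, ∂y/∂u = 0, ∂y/∂v = 1/b
g'_{uu} = (1/a)(1/a) + (0)(0) = 1/a^2
g'_{uv} = (1/a)(0) + (0)(1/b) = 0
g'_{vv} = (0)(0) + (1/b)(1/b) = 1/b^2
g'_{ij} = diag(1/a^2, 1/b^2)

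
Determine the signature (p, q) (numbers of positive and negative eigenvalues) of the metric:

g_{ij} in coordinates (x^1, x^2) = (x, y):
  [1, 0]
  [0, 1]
The metric is diagonal, so its eigenvalues are the diagonal entries: 1, 1 (at a generic point, where coordinate-dependent entries are positive).
2 positive, 0 negative.
(2, 0) - Riemannian (positive definite)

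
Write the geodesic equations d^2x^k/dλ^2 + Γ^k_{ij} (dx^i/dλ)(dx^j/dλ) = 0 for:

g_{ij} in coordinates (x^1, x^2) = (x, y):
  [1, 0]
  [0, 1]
Geodesic equation: d^2x^k/dλ^2 + Γ^k_{ij} (dx^i/dλ)(dx^j/dλ) = 0.
All Christoffel symbols vanish, so the geodesics are straight lines:
d^2x/dλ^2 = 0
d^2y/dλ^2 = 0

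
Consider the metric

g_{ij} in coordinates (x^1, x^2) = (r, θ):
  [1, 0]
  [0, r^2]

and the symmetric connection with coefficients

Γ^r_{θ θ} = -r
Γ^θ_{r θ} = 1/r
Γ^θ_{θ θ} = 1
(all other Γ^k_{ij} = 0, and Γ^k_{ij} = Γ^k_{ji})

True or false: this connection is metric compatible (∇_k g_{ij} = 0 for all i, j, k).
Using ∇_k g_{ij} = ∂_k g_{ij} - Γ^m_{ki} g_{mj} - Γ^m_{kj} g_{im}:
∇_θ g_{θθ} = (0) - (r^2) - (r^2) = -2*r^2 ≠ 0
So the connection is not metric compatible (it is not the Levi-Civita connection).
False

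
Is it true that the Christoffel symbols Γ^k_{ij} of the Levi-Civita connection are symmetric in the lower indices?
The Levi-Civita connection is torsion-free, which is exactly Γ^k_{ij} = Γ^k_{ji}.
Yes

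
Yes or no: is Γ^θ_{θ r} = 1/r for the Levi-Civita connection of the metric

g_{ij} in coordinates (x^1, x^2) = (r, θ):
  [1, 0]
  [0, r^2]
Γ^θ_{θ r} = (1/2) g^{θθ} (∂_θ g_{θr} + ∂_r g_{θθ} - ∂_θ g_{θr}) = (1/2)(1/r^2)((0) + (2*r) - (0)) = 1/r
This equals the proposed value 1/r.
Yes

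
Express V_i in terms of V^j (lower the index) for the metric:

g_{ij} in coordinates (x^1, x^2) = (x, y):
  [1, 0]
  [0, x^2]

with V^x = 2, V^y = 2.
V_i = g_{ij} V^j:
V_x = (1)(2) + (0)(2) = 2
V_y = (0)(2) + (x^2)(2) = 2*x^2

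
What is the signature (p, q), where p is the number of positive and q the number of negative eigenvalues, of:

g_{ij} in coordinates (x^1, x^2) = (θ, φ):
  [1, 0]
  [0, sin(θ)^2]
The metric is diagonal, so its eigenvalues are the diagonal entries: 1, sin(θ)^2 (at a generic point, where coordinate-dependent entries are positive).
2 positive, 0 negative.
(2, 0) - Riemannian (positive definite)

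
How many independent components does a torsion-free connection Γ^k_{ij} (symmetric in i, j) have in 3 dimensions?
Γ^k_{ij} has n choices for the upper index and n(n+1)/2 independent symmetric lower index pairs.
Total = 3 × 3×4/2 = 3 × 6 = 18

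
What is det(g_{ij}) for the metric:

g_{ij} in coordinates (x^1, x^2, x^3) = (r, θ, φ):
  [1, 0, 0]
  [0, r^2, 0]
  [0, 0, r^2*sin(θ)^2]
Diagonal metric: det(g) = g_{11}·g_{22}·g_{33}
= (1)·(r^2)·(r^2*sin(θ)^2)
det(g) = r^4*sin(θ)^2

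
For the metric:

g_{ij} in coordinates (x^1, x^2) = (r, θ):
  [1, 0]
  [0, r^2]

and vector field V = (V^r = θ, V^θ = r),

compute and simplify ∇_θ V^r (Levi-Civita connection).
Non-zero Christoffel symbols:
Γ^r_{θ θ} = -r
Γ^θ_{r θ} = 1/r
∇_θ V^r = ∂_θ V^r + Γ^r_{θ j} V^j
  = (1) + (0)(θ) + (-r)(r)
  = 1 - r^2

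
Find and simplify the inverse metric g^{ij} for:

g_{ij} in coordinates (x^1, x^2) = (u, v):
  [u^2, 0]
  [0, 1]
The metric is diagonal, so g^{ij} is diagonal with entries 1/g_{ii}: diag(1/(u^2), 1).
g^{ij}:
  [1/u^2, 0]
  [0, 1]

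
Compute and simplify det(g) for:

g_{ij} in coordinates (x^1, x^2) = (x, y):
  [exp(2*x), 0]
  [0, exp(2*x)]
For a 2×2 metric: det(g) = g_{11}·g_{22} - g_{12}·g_{21}
= (exp(2*x))·(exp(2*x)) - (0)·(0)
= exp(4*x) - 0
det(g) = exp(4*x)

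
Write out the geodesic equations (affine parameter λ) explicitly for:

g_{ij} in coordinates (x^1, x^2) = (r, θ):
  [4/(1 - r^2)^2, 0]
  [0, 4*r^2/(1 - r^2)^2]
Geodesic equation: d^2x^k/dλ^2 + Γ^k_{ij} (dx^i/dλ)(dx^j/dλ) = 0.
Non-zero Christoffel symbols:
Γ^r_{r r} = 2*r/(1 - r^2)
Γ^r_{θ θ} = (r^3 + r)/(r^2 - 1)
Γ^θ_{r θ} = (-r^2 - 1)/(r^3 - r)
Substituting (the symmetric pair Γ^k_{ij}, Γ^k_{ji} combines into a factor 2):
d^2r/dλ^2 + (2*r/(1 - r^2)) (dr/dλ)^2 + ((r^3 + r)/(r^2 - 1)) (dθ/dλ)^2 = 0
d^2θ/dλ^2 + ((-2*r^2 - 2)/(r^3 - r)) (dr/dλ)(dθ/dλ) = 0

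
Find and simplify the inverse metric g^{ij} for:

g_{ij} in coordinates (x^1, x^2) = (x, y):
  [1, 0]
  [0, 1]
The metric is diagonal, so g^{ij} is diagonal with entries 1/g_{ii}: diag(1, 1).
g^{ij}:
  [1, 0]
  [0, 1]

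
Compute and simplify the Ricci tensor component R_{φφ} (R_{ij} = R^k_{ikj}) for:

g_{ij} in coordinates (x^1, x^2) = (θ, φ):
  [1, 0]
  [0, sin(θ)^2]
Non-zero Christoffel symbols (Γ^k_{ij} = Γ^k_{ji}):
Γ^θ_{φ φ} = -sin(2*θ)/2
Γ^φ_{θ φ} = 1/tan(θ)
R^θ_{φ θ φ} = ∂_θ Γ^θ_{φ φ} - ∂_φ Γ^θ_{φ θ} + Γ^θ_{θ m} Γ^m_{φ φ} - Γ^θ_{φ m} Γ^m_{φ θ}
  = (-cos(2*θ)) - (0) + (0) - (-cos(θ)^2) = sin(θ)^2
R^φ_{φ φ φ} = 0 (a repeated index in an antisymmetric pair)
R_{φφ} = R^θ_{φ θ φ} + R^φ_{φ φ φ} = (sin(θ)^2) + (0) = sin(θ)^2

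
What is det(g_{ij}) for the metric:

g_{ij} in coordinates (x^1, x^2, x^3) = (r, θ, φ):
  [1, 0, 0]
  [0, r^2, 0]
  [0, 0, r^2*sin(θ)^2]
Diagonal metric: det(g) = g_{11}·g_{22}·g_{33}
= (1)·(r^2)·(r^2*sin(θ)^2)
det(g) = r^4*sin(θ)^2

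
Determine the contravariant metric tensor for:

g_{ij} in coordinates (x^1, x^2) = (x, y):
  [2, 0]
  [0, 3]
The metric is diagonal, so g^{ij} is diagonal with entries 1/g_{ii}: diag(1/2, 1/3).
g^{ij}:
  [1/2, 0]
  [0, 1/3]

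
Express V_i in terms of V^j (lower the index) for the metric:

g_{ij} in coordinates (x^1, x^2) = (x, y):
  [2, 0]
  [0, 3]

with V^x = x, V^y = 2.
V_i = g_{ij} V^j:
V_x = (2)(x) + (0)(2) = 2*x
V_y = (0)(x) + (3)(2) = 6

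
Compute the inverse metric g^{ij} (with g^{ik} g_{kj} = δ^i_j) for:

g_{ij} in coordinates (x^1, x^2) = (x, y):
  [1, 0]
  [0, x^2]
The metric is diagonal, so g^{ij} is diagonal with entries 1/g_{ii}: diag(1, 1/(x^2)).
g^{ij}:
  [1, 0]
  [0, 1/x^2]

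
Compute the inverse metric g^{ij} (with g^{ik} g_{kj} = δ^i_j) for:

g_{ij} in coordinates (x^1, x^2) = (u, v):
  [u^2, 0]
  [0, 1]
The metric is diagonal, so g^{ij} is diagonal with entries 1/g_{ii}: diag(1/(u^2), 1).
g^{ij}:
  [1/u^2, 0]
  [0, 1]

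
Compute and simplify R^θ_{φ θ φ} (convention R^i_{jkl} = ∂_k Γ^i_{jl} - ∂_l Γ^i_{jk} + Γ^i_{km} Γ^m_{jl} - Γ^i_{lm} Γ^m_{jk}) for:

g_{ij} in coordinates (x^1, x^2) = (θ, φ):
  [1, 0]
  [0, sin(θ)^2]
Non-zero Christoffel symbols (Γ^k_{ij} = Γ^k_{ji}):
Γ^θ_{φ φ} = -sin(2*θ)/2
Γ^φ_{θ φ} = 1/tan(θ)
R^θ_{φ θ φ} = ∂_θ Γ^θ_{φ φ} - ∂_φ Γ^θ_{φ θ} + Γ^θ_{θ m} Γ^m_{φ φ} - Γ^θ_{φ m} Γ^m_{φ θ}
  = (-cos(2*θ)) - (0) + (0) - (-cos(θ)^2) = sin(θ)^2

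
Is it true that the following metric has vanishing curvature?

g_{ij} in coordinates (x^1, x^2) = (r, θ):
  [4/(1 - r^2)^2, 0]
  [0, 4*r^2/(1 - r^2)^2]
Non-zero Christoffel symbols:
Γ^r_{r r} = 2*r/(1 - r^2)
Γ^r_{θ θ} = (r^3 + r)/(r^2 - 1)
Γ^θ_{r θ} = (-r^2 - 1)/(r^3 - r)
Ricci tensor: R_{rr} = -4/(r^2 - 1)^2, R_{rθ} = 0, R_{θθ} = -4*r^2/(r^2 - 1)^2
The Ricci tensor is non-zero, so the Riemann tensor is non-zero: not flat.
No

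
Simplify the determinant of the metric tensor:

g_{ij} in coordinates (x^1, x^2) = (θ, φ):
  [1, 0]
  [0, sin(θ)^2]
For a 2×2 metric: det(g) = g_{11}·g_{22} - g_{12}·g_{21}
= (1)·(sin(θ)^2) - (0)·(0)
= sin(θ)^2 - 0
det(g) = sin(θ)^2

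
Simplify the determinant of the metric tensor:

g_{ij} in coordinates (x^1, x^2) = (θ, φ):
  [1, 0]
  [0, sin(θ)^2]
For a 2×2 metric: det(g) = g_{11}·g_{22} - g_{12}·g_{21}
= (1)·(sin(θ)^2) - (0)·(0)
= sin(θ)^2 - 0
det(g) = sin(θ)^2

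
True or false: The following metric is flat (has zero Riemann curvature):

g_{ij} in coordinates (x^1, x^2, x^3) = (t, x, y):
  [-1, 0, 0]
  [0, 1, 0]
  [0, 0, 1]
All metric components are constant, so every Christoffel symbol vanishes and R^i_{jkl} = 0.
True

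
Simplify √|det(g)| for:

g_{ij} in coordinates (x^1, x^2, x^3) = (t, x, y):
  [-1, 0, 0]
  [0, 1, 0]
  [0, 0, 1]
det(g) = -1
√|det(g)| = 1
Volume element: dV = 1 dt dx dy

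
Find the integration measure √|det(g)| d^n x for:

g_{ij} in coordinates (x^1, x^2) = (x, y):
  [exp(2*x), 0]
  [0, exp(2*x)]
det(g) = exp(4*x)
√|det(g)| = exp(2*x)
Volume element: dV = exp(2*x) dx dy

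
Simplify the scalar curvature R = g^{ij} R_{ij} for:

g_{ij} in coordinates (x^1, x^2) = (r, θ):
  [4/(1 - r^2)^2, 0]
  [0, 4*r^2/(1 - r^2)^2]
Non-zero Christoffel symbols (Γ^k_{ij} = Γ^k_{ji}):
Γ^r_{r r} = 2*r/(1 - r^2)
Γ^r_{θ θ} = (r^3 + r)/(r^2 - 1)
Γ^θ_{r θ} = (-r^2 - 1)/(r^3 - r)
Ricci tensor (R_{ij} = R^k_{ikj}): R_{rr} = -4/(r^2 - 1)^2, R_{rθ} = 0, R_{θθ} = -4*r^2/(r^2 - 1)^2
Inverse metric: g^{rr} = (1 - r^2)^2/4, g^{θθ} = (1 - r^2)^2/(4*r^2)
R = g^{ij} R_{ij} = ((1 - r^2)^2/4)(-4/(r^2 - 1)^2) + ((1 - r^2)^2/(4*r^2))(-4*r^2/(r^2 - 1)^2) = -2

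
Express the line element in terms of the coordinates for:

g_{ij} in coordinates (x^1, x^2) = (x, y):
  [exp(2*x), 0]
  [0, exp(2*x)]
ds^2 = g_{ij} dx^i dx^j; only the non-zero components contribute.
ds^2 = exp(2*x) dx^2 + exp(2*x) dy^2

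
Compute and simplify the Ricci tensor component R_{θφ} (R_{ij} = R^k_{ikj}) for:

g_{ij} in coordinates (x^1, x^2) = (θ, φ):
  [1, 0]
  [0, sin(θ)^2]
Non-zero Christoffel symbols (Γ^k_{ij} = Γ^k_{ji}):
Γ^θ_{φ φ} = -sin(2*θ)/2
Γ^φ_{θ φ} = 1/tan(θ)
R^θ_{θ θ φ} = 0 (a repeated index in an antisymmetric pair)
R^φ_{θ φ φ} = 0 (a repeated index in an antisymmetric pair)
R_{θφ} = R^θ_{θ θ φ} + R^φ_{θ φ φ} = (0) + (0) = 0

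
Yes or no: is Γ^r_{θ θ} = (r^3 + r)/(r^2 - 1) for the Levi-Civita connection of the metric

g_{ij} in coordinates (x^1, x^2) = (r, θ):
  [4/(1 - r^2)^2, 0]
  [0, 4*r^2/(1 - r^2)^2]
Γ^r_{θ θ} = (1/2) g^{rr} (∂_θ g_{rθ} + ∂_θ g_{rθ} - ∂_r g_{θθ}) = (1/2)((1 - r^2)^2/4)((0) + (0) - (-8*(r^3 + r)/(r^2 - 1)^3)) = (r^3 + r)/(r^2 - 1)
This equals the proposed value (r^3 + r)/(r^2 - 1).
Yes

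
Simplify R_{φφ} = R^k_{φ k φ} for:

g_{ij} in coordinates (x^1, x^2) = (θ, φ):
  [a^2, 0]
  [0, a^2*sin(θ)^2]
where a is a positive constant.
Non-zero Christoffel symbols (Γ^k_{ij} = Γ^k_{ji}):
Γ^θ_{φ φ} = -sin(2*θ)/2
Γ^φ_{θ φ} = 1/tan(θ)
R^θ_{φ θ φ} = ∂_θ Γ^θ_{φ φ} - ∂_φ Γ^θ_{φ θ} + Γ^θ_{θ m} Γ^m_{φ φ} - Γ^θ_{φ m} Γ^m_{φ θ}
  = (-cos(2*θ)) - (0) + (0) - (-cos(θ)^2) = sin(θ)^2
R^φ_{φ φ φ} = 0 (a repeated index in an antisymmetric pair)
R_{φφ} = R^θ_{φ θ φ} + R^φ_{φ φ φ} = (sin(θ)^2) + (0) = sin(θ)^2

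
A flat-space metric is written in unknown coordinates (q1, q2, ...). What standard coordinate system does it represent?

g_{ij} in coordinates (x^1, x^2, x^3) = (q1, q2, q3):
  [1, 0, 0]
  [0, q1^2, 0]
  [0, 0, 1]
The line element ds^2 = dq1^2 + q1^2 dq2^2 + dq3^2 is dr^2 + r^2 dθ^2 + dz^2 with q1 = r, q2 = θ, q3 = z.
cylindrical coordinates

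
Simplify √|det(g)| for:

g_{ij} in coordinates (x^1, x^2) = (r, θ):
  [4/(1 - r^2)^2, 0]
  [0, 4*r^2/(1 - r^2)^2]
det(g) = 16*r^2/(1 - r^2)^4
√|det(g)| = 4*r/(r^2 - 1)^2
Volume element: dV = 4*r/(r^2 - 1)^2 dr dθ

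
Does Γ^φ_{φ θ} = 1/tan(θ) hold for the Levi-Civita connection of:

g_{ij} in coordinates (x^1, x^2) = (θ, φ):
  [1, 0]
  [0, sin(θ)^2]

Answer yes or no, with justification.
Γ^φ_{φ θ} = (1/2) g^{φφ} (∂_φ g_{φθ} + ∂_θ g_{φφ} - ∂_φ g_{φθ}) = (1/2)(1/sin(θ)^2)((0) + (sin(2*θ)) - (0)) = 1/tan(θ)
This equals the proposed value 1/tan(θ).
Yes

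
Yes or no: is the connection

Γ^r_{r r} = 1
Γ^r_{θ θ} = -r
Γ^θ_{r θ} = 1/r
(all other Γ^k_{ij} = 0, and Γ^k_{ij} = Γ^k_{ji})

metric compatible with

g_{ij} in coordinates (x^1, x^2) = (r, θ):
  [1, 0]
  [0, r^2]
Using ∇_k g_{ij} = ∂_k g_{ij} - Γ^m_{ki} g_{mj} - Γ^m_{kj} g_{im}:
∇_r g_{rr} = (0) - (1) - (1) = -2 ≠ 0
So the connection is not metric compatible (it is not the Levi-Civita connection).
No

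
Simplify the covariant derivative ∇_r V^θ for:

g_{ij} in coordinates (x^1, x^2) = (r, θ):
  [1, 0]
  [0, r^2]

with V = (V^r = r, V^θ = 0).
Non-zero Christoffel symbols:
Γ^r_{θ θ} = -r
Γ^θ_{r θ} = 1/r
∇_r V^θ = ∂_r V^θ + Γ^θ_{r j} V^j
  = (0) + (0)(r) + (1/r)(0)
  = 0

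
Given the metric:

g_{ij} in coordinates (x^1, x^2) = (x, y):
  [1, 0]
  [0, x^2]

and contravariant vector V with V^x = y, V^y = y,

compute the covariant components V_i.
V_i = g_{ij} V^j:
V_x = (1)(y) + (0)(y) = y
V_y = (0)(y) + (x^2)(y) = x^2*y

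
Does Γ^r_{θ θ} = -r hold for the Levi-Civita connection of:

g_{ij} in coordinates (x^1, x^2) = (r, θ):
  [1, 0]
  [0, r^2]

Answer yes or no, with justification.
Γ^r_{θ θ} = (1/2) g^{rr} (∂_θ g_{rθ} + ∂_θ g_{rθ} - ∂_r g_{θθ}) = (1/2)(1)((0) + (0) - (2*r)) = -r
This equals the proposed value -r.
Yes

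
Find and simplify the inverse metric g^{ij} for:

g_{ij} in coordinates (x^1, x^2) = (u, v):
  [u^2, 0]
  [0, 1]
The metric is diagonal, so g^{ij} is diagonal with entries 1/g_{ii}: diag(1/(u^2), 1).
g^{ij}:
  [1/u^2, 0]
  [0, 1]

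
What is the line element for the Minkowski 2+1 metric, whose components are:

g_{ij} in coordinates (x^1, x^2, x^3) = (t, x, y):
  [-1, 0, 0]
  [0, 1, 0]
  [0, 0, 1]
ds^2 = g_{ij} dx^i dx^j; only the non-zero components contribute.
ds^2 = -dt^2 + dx^2 + dy^2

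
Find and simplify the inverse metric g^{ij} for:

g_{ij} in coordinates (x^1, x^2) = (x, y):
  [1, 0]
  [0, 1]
The metric is diagonal, so g^{ij} is diagonal with entries 1/g_{ii}: diag(1, 1).
g^{ij}:
  [1, 0]
  [0, 1]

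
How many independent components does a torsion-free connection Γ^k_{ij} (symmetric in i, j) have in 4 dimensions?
Γ^k_{ij} has n choices for the upper index and n(n+1)/2 independent symmetric lower index pairs.
Total = 4 × 4×5/2 = 4 × 10 = 40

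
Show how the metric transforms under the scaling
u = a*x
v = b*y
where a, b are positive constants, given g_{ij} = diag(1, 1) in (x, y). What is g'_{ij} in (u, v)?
Invert the transformation: x = u/a, y = v/b
g'_{ij} = (∂x^k/∂x'^i)(∂x^l/∂x'^j) g_{kl}; with g_{kl} = δ_{kl} this is Σ_k (∂x^k/∂x'^i)(∂x^k/∂x'^j).
Jacobian: ∂x/∂u = 1/a, ∂x/∂v = 0, ∂y/∂u = 0, ∂y/∂v = 1/b
g'_{uu} = (1/a)(1/a) + (0)(0) = 1/a^2
g'_{uv} = (1/a)(0) + (0)(1/b) = 0
g'_{vv} = (0)(0) + (1/b)(1/b) = 1/b^2
g'_{ij} = diag(1/a^2, 1/b^2)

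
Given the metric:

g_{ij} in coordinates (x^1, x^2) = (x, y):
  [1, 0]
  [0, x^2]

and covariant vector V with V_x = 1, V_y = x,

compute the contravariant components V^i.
Inverse metric (diagonal): g^{xx} = 1, g^{yy} = 1/x^2
V^i = g^{ij} V_j:
V^x = (1)(1) + (0)(x) = 1
V^y = (0)(1) + (1/x^2)(x) = 1/x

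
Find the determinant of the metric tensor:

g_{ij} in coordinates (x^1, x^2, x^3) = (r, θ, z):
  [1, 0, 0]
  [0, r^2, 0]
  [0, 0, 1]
Diagonal metric: det(g) = g_{11}·g_{22}·g_{33}
= (1)·(r^2)·(1)
det(g) = r^2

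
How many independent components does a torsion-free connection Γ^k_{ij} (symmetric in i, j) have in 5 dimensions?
Γ^k_{ij} has n choices for the upper index and n(n+1)/2 independent symmetric lower index pairs.
Total = 5 × 5×6/2 = 5 × 15 = 75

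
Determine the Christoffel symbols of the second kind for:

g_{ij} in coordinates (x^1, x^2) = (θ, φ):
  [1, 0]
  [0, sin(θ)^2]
Using Γ^k_{ij} = (1/2) g^{km} (∂_i g_{mj} + ∂_j g_{mi} - ∂_m g_{ij}); the metric is diagonal, so only the m = k term contributes.
Non-zero symbols (using the symmetry Γ^k_{ij} = Γ^k_{ji}):
Γ^θ_{φ φ} = (1/2) g^{θθ} (∂_φ g_{θφ} + ∂_φ g_{θφ} - ∂_θ g_{φφ}) = (1/2)(1)((0) + (0) - (sin(2*θ))) = -sin(2*θ)/2
Γ^φ_{θ φ} = (1/2) g^{φφ} (∂_θ g_{φφ} + ∂_φ g_{φθ} - ∂_φ g_{θφ}) = (1/2)(1/sin(θ)^2)((sin(2*θ)) + (0) - (0)) = 1/tan(θ)
All other Christoffel symbols are zero.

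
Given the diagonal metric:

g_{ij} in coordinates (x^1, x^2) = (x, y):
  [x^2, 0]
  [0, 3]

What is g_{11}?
With x^1 = x, x^2 = y, g_{11} = g_{xx} is the row-1, column-1 entry of the matrix.
g_{11} = x^2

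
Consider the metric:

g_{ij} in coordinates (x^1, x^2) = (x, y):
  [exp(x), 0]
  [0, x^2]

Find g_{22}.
With x^1 = x, x^2 = y, g_{22} = g_{yy} is the row-2, column-2 entry of the matrix.
g_{22} = x^2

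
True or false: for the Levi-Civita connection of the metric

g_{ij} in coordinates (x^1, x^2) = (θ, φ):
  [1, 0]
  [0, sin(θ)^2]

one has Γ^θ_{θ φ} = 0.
Γ^θ_{θ φ} = (1/2) g^{θθ} (∂_θ g_{θφ} + ∂_φ g_{θθ} - ∂_θ g_{θφ}) = (1/2)(1)((0) + (0) - (0)) = 0
This equals the proposed value 0.
True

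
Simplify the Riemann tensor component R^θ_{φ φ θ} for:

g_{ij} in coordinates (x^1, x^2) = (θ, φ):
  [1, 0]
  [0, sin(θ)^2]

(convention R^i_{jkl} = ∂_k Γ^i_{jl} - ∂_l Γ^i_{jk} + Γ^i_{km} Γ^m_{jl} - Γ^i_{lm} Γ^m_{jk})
Non-zero Christoffel symbols (Γ^k_{ij} = Γ^k_{ji}):
Γ^θ_{φ φ} = -sin(2*θ)/2
Γ^φ_{θ φ} = 1/tan(θ)
R^θ_{φ φ θ} = ∂_φ Γ^θ_{φ θ} - ∂_θ Γ^θ_{φ φ} + Γ^θ_{φ m} Γ^m_{φ θ} - Γ^θ_{θ m} Γ^m_{φ φ}
  = (0) - (-cos(2*θ)) + (-cos(θ)^2) - (0) = -sin(θ)^2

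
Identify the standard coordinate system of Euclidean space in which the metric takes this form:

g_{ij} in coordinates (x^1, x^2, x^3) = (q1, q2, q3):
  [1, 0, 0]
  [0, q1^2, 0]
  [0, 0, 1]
The line element ds^2 = dq1^2 + q1^2 dq2^2 + dq3^2 is dr^2 + r^2 dθ^2 + dz^2 with q1 = r, q2 = θ, q3 = z.
cylindrical coordinates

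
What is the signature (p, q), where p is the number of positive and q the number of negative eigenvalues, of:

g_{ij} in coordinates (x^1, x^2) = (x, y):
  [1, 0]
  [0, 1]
The metric is diagonal, so its eigenvalues are the diagonal entries: 1, 1 (at a generic point, where coordinate-dependent entries are positive).
2 positive, 0 negative.
(2, 0) - Riemannian (positive definite)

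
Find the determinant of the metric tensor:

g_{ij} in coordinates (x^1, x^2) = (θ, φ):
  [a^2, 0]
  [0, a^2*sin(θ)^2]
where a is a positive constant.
For a 2×2 metric: det(g) = g_{11}·g_{22} - g_{12}·g_{21}
= (a^2)·(a^2*sin(θ)^2) - (0)·(0)
= a^4*sin(θ)^2 - 0
det(g) = a^4*sin(θ)^2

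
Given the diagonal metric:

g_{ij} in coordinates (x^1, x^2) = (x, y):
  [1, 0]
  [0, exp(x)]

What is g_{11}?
With x^1 = x, x^2 = y, g_{11} = g_{xx} is the row-1, column-1 entry of the matrix.
g_{11} = 1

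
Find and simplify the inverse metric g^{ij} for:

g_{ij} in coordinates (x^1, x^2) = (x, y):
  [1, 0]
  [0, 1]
The metric is diagonal, so g^{ij} is diagonal with entries 1/g_{ii}: diag(1, 1).
g^{ij}:
  [1, 0]
  [0, 1]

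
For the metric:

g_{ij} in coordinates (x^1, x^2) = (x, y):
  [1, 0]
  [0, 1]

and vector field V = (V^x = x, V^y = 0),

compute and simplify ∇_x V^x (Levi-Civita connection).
All Christoffel symbols are zero.
∇_x V^x = ∂_x V^x + Γ^x_{x j} V^j
  = (1) + (0)(x) + (0)(0)
  = 1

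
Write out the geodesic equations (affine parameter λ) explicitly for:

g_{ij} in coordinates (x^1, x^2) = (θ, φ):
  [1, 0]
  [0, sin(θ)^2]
Geodesic equation: d^2x^k/dλ^2 + Γ^k_{ij} (dx^i/dλ)(dx^j/dλ) = 0.
Non-zero Christoffel symbols:
Γ^θ_{φ φ} = -sin(2*θ)/2
Γ^φ_{θ φ} = 1/tan(θ)
Substituting (the symmetric pair Γ^k_{ij}, Γ^k_{ji} combines into a factor 2):
d^2θ/dλ^2 - (sin(2*θ)/2) (dφ/dλ)^2 = 0
d^2φ/dλ^2 + (2/tan(θ)) (dθ/dλ)(dφ/dλ) = 0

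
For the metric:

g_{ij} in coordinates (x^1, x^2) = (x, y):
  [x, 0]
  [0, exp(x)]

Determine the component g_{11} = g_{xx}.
With x^1 = x, x^2 = y, g_{11} = g_{xx} is the row-1, column-1 entry of the matrix.
g_{11} = x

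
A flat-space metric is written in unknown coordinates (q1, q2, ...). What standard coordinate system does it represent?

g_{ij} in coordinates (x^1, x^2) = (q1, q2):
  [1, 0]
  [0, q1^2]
The line element ds^2 = dq1^2 + q1^2 dq2^2 is dr^2 + r^2 dθ^2 with q1 = r, q2 = θ.
polar coordinates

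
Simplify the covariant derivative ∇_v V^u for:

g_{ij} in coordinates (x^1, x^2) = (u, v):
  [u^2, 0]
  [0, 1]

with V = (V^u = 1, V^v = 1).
Non-zero Christoffel symbols:
Γ^u_{u u} = 1/u
∇_v V^u = ∂_v V^u + Γ^u_{v j} V^j
  = (0) + (0)(1) + (0)(1)
  = 0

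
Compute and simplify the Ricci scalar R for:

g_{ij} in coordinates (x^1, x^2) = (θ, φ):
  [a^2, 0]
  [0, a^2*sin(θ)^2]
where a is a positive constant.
Non-zero Christoffel symbols (Γ^k_{ij} = Γ^k_{ji}):
Γ^θ_{φ φ} = -sin(2*θ)/2
Γ^φ_{θ φ} = 1/tan(θ)
Ricci tensor (R_{ij} = R^k_{ikj}): R_{θθ} = 1, R_{θφ} = 0, R_{φφ} = sin(θ)^2
Inverse metric: g^{θθ} = 1/a^2, g^{φφ} = 1/(a^2*sin(θ)^2)
R = g^{ij} R_{ij} = (1/a^2)(1) + (1/(a^2*sin(θ)^2))(sin(θ)^2) = 2/a^2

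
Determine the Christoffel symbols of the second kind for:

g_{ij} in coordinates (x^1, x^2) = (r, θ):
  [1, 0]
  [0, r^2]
Using Γ^k_{ij} = (1/2) g^{km} (∂_i g_{mj} + ∂_j g_{mi} - ∂_m g_{ij}); the metric is diagonal, so only the m = k term contributes.
Non-zero symbols (using the symmetry Γ^k_{ij} = Γ^k_{ji}):
Γ^r_{θ θ} = (1/2) g^{rr} (∂_θ g_{rθ} + ∂_θ g_{rθ} - ∂_r g_{θθ}) = (1/2)(1)((0) + (0) - (2*r)) = -r
Γ^θ_{r θ} = (1/2) g^{θθ} (∂_r g_{θθ} + ∂_θ g_{θr} - ∂_θ g_{rθ}) = (1/2)(1/r^2)((2*r) + (0) - (0)) = 1/r
All other Christoffel symbols are zero.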